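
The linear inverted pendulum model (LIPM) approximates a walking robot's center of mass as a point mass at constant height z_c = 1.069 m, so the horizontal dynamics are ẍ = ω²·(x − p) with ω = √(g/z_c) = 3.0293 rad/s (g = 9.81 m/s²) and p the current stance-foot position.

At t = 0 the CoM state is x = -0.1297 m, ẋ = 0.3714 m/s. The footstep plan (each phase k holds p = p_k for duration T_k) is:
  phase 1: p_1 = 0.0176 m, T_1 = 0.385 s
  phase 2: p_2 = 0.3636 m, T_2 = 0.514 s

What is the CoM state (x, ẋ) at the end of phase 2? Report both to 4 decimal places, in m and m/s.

phase 1: p=0.0176, T=0.385, ωT=1.166281, cosh=1.760777, sinh=1.449254; start (x,ẋ)=(-0.129700, 0.371400) → end (x,ẋ)=(-0.064080, 0.007273)
phase 2: p=0.3636, T=0.514, ωT=1.557060, cosh=2.477803, sinh=2.267049; start (x,ẋ)=(-0.064080, 0.007273) → end (x,ẋ)=(-0.690665, -2.919104)

x = -0.6907, ẋ = -2.9191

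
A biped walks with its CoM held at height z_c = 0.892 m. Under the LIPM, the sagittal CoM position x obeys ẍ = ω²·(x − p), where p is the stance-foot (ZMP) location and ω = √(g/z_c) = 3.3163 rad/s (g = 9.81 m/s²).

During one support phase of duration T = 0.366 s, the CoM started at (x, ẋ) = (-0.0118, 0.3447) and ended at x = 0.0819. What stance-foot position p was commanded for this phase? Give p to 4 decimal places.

ωT = 3.3163·0.366 = 1.213766; cosh(ωT) = 1.831607, sinh(ωT) = 1.534530
x(T) = p + (x₀−p)·cosh(ωT) + (ẋ₀/ω)·sinh(ωT) ⇒ p·(1 − cosh) = x(T) − x₀·cosh − (ẋ₀/ω)·sinh
numerator   = 0.0819 − (-0.0118)·1.831607 − (0.3447/3.3163)·1.534530 = -0.055988
denominator = 1 − 1.831607 = -0.831607
p = -0.055988 / -0.831607 = 0.0673

p = 0.0673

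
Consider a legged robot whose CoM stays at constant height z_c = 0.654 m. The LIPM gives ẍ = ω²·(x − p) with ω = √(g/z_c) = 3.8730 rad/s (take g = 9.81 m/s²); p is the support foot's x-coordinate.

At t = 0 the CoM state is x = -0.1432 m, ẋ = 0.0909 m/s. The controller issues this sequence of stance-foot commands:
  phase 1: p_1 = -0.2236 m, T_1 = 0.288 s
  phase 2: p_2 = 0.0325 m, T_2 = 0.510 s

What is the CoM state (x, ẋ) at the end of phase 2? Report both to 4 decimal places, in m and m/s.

phase 1: p=-0.2236, T=0.288, ωT=1.115424, cosh=1.689319, sinh=1.361543; start (x,ẋ)=(-0.143200, 0.090900) → end (x,ẋ)=(-0.055823, 0.577529)
phase 2: p=0.0325, T=0.510, ωT=1.975230, cosh=3.673503, sinh=3.534774; start (x,ẋ)=(-0.055823, 0.577529) → end (x,ẋ)=(0.235138, 0.912394)

x = 0.2351, ẋ = 0.9124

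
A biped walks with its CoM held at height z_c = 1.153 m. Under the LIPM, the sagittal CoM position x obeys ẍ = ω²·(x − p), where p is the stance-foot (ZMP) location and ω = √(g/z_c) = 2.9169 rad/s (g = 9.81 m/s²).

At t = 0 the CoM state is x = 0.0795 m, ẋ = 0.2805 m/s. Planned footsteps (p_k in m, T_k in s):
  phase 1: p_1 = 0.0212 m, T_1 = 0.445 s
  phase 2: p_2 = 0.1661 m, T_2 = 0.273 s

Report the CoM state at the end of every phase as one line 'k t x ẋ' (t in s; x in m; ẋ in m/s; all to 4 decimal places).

phase 1: p=0.0212, T=0.445, ωT=1.298021, cosh=1.967556, sinh=1.694484; start (x,ẋ)=(0.079500, 0.280500) → end (x,ẋ)=(0.298856, 0.840055)
phase 2: p=0.1661, T=0.273, ωT=0.796314, cosh=1.334170, sinh=0.883182; start (x,ẋ)=(0.298856, 0.840055) → end (x,ẋ)=(0.597573, 1.462778)

1 0.4450 0.2989 0.8401
2 0.7180 0.5976 1.4628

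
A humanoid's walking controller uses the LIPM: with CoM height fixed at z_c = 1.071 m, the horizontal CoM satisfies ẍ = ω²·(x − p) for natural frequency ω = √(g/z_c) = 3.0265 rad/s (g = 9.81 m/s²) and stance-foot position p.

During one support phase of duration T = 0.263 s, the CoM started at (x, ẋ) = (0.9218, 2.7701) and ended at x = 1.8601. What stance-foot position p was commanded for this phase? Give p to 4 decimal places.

ωT = 3.0265·0.263 = 0.795969; cosh(ωT) = 1.333866, sinh(ωT) = 0.882723
x(T) = p + (x₀−p)·cosh(ωT) + (ẋ₀/ω)·sinh(ωT) ⇒ p·(1 − cosh) = x(T) − x₀·cosh − (ẋ₀/ω)·sinh
numerator   = 1.8601 − (0.9218)·1.333866 − (2.7701/3.0265)·0.882723 = -0.177398
denominator = 1 − 1.333866 = -0.333866
p = -0.177398 / -0.333866 = 0.5313

p = 0.5313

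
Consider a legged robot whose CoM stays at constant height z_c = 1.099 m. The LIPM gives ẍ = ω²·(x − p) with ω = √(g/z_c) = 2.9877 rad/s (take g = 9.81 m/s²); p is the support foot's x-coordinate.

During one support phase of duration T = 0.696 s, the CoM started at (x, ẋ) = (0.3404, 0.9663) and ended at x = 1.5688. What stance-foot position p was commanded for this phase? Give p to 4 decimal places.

ωT = 2.9877·0.696 = 2.079439; cosh(ωT) = 4.062491, sinh(ωT) = 3.937490
x(T) = p + (x₀−p)·cosh(ωT) + (ẋ₀/ω)·sinh(ωT) ⇒ p·(1 − cosh) = x(T) − x₀·cosh − (ẋ₀/ω)·sinh
numerator   = 1.5688 − (0.3404)·4.062491 − (0.9663/2.9877)·3.937490 = -1.087559
denominator = 1 − 4.062491 = -3.062491
p = -1.087559 / -3.062491 = 0.3551

p = 0.3551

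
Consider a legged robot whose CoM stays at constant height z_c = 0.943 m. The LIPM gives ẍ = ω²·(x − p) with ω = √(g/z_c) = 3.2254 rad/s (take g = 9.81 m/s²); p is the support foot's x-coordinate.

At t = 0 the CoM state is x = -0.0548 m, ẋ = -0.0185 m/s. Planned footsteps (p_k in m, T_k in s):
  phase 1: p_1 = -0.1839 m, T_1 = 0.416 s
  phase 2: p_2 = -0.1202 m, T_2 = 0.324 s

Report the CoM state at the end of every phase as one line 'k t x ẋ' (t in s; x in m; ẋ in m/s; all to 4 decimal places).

phase 1: p=-0.1839, T=0.416, ωT=1.341766, cosh=2.043589, sinh=1.782206; start (x,ẋ)=(-0.054800, -0.018500) → end (x,ẋ)=(0.069705, 0.704303)
phase 2: p=-0.1202, T=0.324, ωT=1.045030, cosh=1.597582, sinh=1.245901; start (x,ẋ)=(0.069705, 0.704303) → end (x,ẋ)=(0.455246, 1.888320)

1 0.4160 0.0697 0.7043
2 0.7400 0.4552 1.8883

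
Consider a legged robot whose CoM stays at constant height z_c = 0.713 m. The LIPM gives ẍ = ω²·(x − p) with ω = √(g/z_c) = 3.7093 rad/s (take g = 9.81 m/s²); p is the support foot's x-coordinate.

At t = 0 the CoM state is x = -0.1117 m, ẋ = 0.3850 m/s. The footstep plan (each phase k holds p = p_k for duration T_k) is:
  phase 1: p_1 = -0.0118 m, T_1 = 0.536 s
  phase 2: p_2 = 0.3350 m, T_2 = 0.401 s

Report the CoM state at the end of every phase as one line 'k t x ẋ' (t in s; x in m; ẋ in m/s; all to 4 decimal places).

1 0.5360 -0.0115 0.1045
2 0.9370 -0.4118 -2.4562

phase 1: p=-0.0118, T=0.536, ωT=1.988185, cosh=3.719605, sinh=3.582661; start (x,ẋ)=(-0.111700, 0.385000) → end (x,ẋ)=(-0.011533, 0.104460)
phase 2: p=0.3350, T=0.401, ωT=1.487429, cosh=2.325828, sinh=2.099875; start (x,ẋ)=(-0.011533, 0.104460) → end (x,ẋ)=(-0.411840, -2.456211)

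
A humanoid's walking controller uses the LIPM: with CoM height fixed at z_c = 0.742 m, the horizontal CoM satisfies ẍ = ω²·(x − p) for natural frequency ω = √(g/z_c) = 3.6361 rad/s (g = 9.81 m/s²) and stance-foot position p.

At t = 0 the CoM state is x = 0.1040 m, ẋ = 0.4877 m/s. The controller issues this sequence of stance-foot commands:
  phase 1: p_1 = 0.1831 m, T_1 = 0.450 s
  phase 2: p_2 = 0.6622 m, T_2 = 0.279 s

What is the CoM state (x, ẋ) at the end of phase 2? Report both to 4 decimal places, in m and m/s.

x = 0.2969, ẋ = -0.6420

phase 1: p=0.1831, T=0.450, ωT=1.636245, cosh=2.665279, sinh=2.470569; start (x,ẋ)=(0.104000, 0.487700) → end (x,ẋ)=(0.303647, 0.589283)
phase 2: p=0.6622, T=0.279, ωT=1.014472, cosh=1.560250, sinh=1.197656; start (x,ẋ)=(0.303647, 0.589283) → end (x,ẋ)=(0.296865, -0.641998)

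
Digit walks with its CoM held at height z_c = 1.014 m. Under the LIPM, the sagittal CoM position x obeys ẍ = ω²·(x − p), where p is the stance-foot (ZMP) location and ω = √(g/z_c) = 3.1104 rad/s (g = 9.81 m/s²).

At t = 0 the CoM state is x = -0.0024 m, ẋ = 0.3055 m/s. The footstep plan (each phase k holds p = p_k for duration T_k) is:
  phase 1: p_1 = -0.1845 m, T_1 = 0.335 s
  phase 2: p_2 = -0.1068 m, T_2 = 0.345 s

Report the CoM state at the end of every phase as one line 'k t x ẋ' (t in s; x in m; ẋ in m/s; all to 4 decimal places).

phase 1: p=-0.1845, T=0.335, ωT=1.041984, cosh=1.593795, sinh=1.241041; start (x,ẋ)=(-0.002400, 0.305500) → end (x,ẋ)=(0.227624, 1.189835)
phase 2: p=-0.1068, T=0.345, ωT=1.073088, cosh=1.633174, sinh=1.291223; start (x,ẋ)=(0.227624, 1.189835) → end (x,ẋ)=(0.933309, 3.286325)

1 0.3350 0.2276 1.1898
2 0.6800 0.9333 3.2863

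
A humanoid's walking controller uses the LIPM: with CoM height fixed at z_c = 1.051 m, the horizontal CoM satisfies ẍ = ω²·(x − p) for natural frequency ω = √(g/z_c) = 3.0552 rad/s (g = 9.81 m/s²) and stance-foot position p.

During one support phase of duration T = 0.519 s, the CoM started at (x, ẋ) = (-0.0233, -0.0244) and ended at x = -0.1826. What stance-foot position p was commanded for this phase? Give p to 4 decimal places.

p = 0.0678

ωT = 3.0552·0.519 = 1.585649; cosh(ωT) = 2.543636, sinh(ωT) = 2.338822
x(T) = p + (x₀−p)·cosh(ωT) + (ẋ₀/ω)·sinh(ωT) ⇒ p·(1 − cosh) = x(T) − x₀·cosh − (ẋ₀/ω)·sinh
numerator   = -0.1826 − (-0.0233)·2.543636 − (-0.0244/3.0552)·2.338822 = -0.104655
denominator = 1 − 2.543636 = -1.543636
p = -0.104655 / -1.543636 = 0.0678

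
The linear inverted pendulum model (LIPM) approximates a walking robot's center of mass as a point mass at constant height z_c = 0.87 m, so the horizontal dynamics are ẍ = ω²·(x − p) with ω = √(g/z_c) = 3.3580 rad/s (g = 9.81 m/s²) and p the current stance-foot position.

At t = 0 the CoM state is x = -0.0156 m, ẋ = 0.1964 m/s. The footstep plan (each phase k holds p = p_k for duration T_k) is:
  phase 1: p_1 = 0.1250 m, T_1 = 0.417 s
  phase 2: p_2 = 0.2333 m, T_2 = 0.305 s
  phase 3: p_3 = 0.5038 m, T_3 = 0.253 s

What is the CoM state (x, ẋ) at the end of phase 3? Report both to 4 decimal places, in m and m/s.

x = -1.3197, ẋ = -5.6538

phase 1: p=0.1250, T=0.417, ωT=1.400286, cosh=2.151443, sinh=1.904917; start (x,ẋ)=(-0.015600, 0.196400) → end (x,ẋ)=(-0.066080, -0.476834)
phase 2: p=0.2333, T=0.305, ωT=1.024190, cosh=1.571963, sinh=1.212876; start (x,ẋ)=(-0.066080, -0.476834) → end (x,ẋ)=(-0.409541, -1.968890)
phase 3: p=0.5038, T=0.253, ωT=0.849574, cosh=1.383124, sinh=0.955527; start (x,ẋ)=(-0.409541, -1.968890) → end (x,ẋ)=(-1.319716, -5.653819)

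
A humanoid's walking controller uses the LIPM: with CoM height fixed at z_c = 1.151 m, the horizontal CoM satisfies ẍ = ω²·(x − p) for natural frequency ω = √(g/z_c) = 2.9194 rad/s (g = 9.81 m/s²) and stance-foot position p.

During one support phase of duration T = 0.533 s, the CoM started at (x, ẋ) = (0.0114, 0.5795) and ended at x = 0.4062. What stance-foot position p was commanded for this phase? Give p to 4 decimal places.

p = 0.0485

ωT = 2.9194·0.533 = 1.556040; cosh(ωT) = 2.475492, sinh(ωT) = 2.264522
x(T) = p + (x₀−p)·cosh(ωT) + (ẋ₀/ω)·sinh(ωT) ⇒ p·(1 − cosh) = x(T) − x₀·cosh − (ẋ₀/ω)·sinh
numerator   = 0.4062 − (0.0114)·2.475492 − (0.5795/2.9194)·2.264522 = -0.071528
denominator = 1 − 2.475492 = -1.475492
p = -0.071528 / -1.475492 = 0.0485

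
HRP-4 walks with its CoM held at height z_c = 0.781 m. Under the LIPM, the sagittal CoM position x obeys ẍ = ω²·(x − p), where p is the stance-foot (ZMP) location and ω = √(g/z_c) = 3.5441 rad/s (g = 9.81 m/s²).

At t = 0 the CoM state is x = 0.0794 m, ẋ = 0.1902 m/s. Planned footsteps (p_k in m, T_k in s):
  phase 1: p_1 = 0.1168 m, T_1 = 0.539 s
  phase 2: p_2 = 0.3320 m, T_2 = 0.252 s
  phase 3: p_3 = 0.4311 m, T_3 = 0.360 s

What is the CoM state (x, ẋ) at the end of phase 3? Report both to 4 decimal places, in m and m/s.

x = -0.2340, ẋ = -2.1666

phase 1: p=0.1168, T=0.539, ωT=1.910270, cosh=3.451476, sinh=3.303436; start (x,ẋ)=(0.079400, 0.190200) → end (x,ẋ)=(0.164999, 0.218603)
phase 2: p=0.3320, T=0.252, ωT=0.893113, cosh=1.426051, sinh=1.016672; start (x,ẋ)=(0.164999, 0.218603) → end (x,ẋ)=(0.156557, -0.289997)
phase 3: p=0.4311, T=0.360, ωT=1.275876, cosh=1.930512, sinh=1.651326; start (x,ẋ)=(0.156557, -0.289997) → end (x,ẋ)=(-0.234028, -2.166593)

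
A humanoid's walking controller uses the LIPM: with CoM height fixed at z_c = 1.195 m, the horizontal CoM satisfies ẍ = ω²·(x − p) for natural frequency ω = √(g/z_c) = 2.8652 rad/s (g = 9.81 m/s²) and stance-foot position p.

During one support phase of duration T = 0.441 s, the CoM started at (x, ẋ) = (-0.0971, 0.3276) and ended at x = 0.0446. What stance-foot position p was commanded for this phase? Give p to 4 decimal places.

p = -0.0483

ωT = 2.8652·0.441 = 1.263553; cosh(ωT) = 1.910309, sinh(ωT) = 1.627661
x(T) = p + (x₀−p)·cosh(ωT) + (ẋ₀/ω)·sinh(ωT) ⇒ p·(1 − cosh) = x(T) − x₀·cosh − (ẋ₀/ω)·sinh
numerator   = 0.0446 − (-0.0971)·1.910309 − (0.3276/2.8652)·1.627661 = 0.043988
denominator = 1 − 1.910309 = -0.910309
p = 0.043988 / -0.910309 = -0.0483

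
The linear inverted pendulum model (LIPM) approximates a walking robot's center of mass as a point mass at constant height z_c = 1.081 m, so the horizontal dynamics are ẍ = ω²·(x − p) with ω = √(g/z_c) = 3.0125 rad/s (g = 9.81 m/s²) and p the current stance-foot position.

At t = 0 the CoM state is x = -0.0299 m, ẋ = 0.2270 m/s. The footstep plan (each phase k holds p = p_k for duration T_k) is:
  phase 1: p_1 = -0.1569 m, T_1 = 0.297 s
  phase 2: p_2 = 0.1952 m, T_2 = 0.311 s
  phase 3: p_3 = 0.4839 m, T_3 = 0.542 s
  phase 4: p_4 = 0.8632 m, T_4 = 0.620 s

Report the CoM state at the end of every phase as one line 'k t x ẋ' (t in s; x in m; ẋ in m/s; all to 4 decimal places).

phase 1: p=-0.1569, T=0.297, ωT=0.894713, cosh=1.427679, sinh=1.018954; start (x,ẋ)=(-0.029900, 0.227000) → end (x,ẋ)=(0.101196, 0.713922)
phase 2: p=0.1952, T=0.311, ωT=0.936888, cosh=1.471936, sinh=1.080090; start (x,ẋ)=(0.101196, 0.713922) → end (x,ẋ)=(0.312799, 0.744980)
phase 3: p=0.4839, T=0.542, ωT=1.632775, cosh=2.656722, sinh=2.461336; start (x,ẋ)=(0.312799, 0.744980) → end (x,ẋ)=(0.638012, 0.710531)
phase 4: p=0.8632, T=0.620, ωT=1.867750, cosh=3.314092, sinh=3.159622; start (x,ẋ)=(0.638012, 0.710531) → end (x,ẋ)=(0.862136, 0.211340)

1 0.2970 0.1012 0.7139
2 0.6080 0.3128 0.7450
3 1.1500 0.6380 0.7105
4 1.7700 0.8621 0.2113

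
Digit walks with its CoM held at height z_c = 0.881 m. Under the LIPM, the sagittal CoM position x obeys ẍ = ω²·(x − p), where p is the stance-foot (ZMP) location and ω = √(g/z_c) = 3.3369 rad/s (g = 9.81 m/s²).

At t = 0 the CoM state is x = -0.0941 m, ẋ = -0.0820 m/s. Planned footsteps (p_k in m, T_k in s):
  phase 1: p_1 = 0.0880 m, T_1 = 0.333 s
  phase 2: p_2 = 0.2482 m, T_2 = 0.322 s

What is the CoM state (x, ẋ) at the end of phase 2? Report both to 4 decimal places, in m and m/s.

x = -0.9419, ẋ = -3.7297

phase 1: p=0.0880, T=0.333, ωT=1.111188, cosh=1.683566, sinh=1.354398; start (x,ẋ)=(-0.094100, -0.082000) → end (x,ẋ)=(-0.251860, -0.961052)
phase 2: p=0.2482, T=0.322, ωT=1.074482, cosh=1.634975, sinh=1.293500; start (x,ẋ)=(-0.251860, -0.961052) → end (x,ẋ)=(-0.941923, -3.729695)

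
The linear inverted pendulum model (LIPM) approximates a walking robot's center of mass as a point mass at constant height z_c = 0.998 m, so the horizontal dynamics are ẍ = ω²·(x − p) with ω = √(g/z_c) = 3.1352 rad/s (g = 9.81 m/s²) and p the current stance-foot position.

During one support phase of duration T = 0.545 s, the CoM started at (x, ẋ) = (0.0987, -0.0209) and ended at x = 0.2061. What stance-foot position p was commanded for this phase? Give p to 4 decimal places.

ωT = 3.1352·0.545 = 1.708684; cosh(ωT) = 2.851397, sinh(ωT) = 2.670293
x(T) = p + (x₀−p)·cosh(ωT) + (ẋ₀/ω)·sinh(ωT) ⇒ p·(1 − cosh) = x(T) − x₀·cosh − (ẋ₀/ω)·sinh
numerator   = 0.2061 − (0.0987)·2.851397 − (-0.0209/3.1352)·2.670293 = -0.057532
denominator = 1 − 2.851397 = -1.851397
p = -0.057532 / -1.851397 = 0.0311

p = 0.0311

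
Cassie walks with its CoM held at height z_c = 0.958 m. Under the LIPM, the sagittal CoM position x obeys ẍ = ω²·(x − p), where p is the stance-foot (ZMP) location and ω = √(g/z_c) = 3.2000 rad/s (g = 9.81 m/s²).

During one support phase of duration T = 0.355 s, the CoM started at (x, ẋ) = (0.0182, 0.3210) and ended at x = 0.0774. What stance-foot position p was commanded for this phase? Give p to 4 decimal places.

ωT = 3.2000·0.355 = 1.136000; cosh(ωT) = 1.717694, sinh(ωT) = 1.396593
x(T) = p + (x₀−p)·cosh(ωT) + (ẋ₀/ω)·sinh(ωT) ⇒ p·(1 − cosh) = x(T) − x₀·cosh − (ẋ₀/ω)·sinh
numerator   = 0.0774 − (0.0182)·1.717694 − (0.3210/3.2000)·1.396593 = -0.093958
denominator = 1 − 1.717694 = -0.717694
p = -0.093958 / -0.717694 = 0.1309

p = 0.1309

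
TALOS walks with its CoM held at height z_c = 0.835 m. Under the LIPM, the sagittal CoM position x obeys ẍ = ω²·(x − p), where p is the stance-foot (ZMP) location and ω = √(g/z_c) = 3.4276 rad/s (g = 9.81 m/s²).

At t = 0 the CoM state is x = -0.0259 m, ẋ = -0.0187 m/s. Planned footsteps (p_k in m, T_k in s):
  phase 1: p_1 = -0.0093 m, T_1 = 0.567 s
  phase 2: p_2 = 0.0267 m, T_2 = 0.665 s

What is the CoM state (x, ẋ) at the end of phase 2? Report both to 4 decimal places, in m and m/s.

x = -0.9035, ẋ = -3.1750

phase 1: p=-0.0093, T=0.567, ωT=1.943449, cosh=3.563002, sinh=3.419793; start (x,ẋ)=(-0.025900, -0.018700) → end (x,ẋ)=(-0.087103, -0.261208)
phase 2: p=0.0267, T=0.665, ωT=2.279354, cosh=4.936359, sinh=4.834008; start (x,ẋ)=(-0.087103, -0.261208) → end (x,ẋ)=(-0.903460, -3.175028)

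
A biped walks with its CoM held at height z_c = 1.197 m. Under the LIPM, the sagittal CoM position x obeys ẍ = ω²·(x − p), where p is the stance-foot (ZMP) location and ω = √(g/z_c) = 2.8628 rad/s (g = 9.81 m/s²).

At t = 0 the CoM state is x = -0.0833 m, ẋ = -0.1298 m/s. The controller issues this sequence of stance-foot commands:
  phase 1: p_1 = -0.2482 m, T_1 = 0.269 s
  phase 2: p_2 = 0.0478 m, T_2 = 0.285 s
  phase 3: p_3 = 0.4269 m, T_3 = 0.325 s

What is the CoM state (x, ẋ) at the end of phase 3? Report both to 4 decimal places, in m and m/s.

x = -0.2540, ẋ = -1.4221

phase 1: p=-0.2482, T=0.269, ωT=0.770093, cosh=1.311469, sinh=0.848499; start (x,ẋ)=(-0.083300, -0.129800) → end (x,ẋ)=(-0.070410, 0.230327)
phase 2: p=0.0478, T=0.285, ωT=0.815898, cosh=1.351724, sinh=0.909482; start (x,ẋ)=(-0.070410, 0.230327) → end (x,ẋ)=(-0.038815, 0.003560)
phase 3: p=0.4269, T=0.325, ωT=0.930410, cosh=1.464970, sinh=1.070578; start (x,ẋ)=(-0.038815, 0.003560) → end (x,ẋ)=(-0.254027, -1.422132)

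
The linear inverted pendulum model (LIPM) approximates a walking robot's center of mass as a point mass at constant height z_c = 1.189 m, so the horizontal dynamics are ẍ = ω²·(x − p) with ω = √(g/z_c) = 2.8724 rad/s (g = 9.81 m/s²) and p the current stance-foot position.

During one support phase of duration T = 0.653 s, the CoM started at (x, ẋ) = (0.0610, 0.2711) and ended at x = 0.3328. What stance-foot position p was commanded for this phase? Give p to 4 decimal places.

p = 0.0734

ωT = 2.8724·0.653 = 1.875677; cosh(ωT) = 3.339244, sinh(ωT) = 3.185993
x(T) = p + (x₀−p)·cosh(ωT) + (ẋ₀/ω)·sinh(ωT) ⇒ p·(1 − cosh) = x(T) − x₀·cosh − (ẋ₀/ω)·sinh
numerator   = 0.3328 − (0.0610)·3.339244 − (0.2711/2.8724)·3.185993 = -0.171591
denominator = 1 − 3.339244 = -2.339244
p = -0.171591 / -2.339244 = 0.0734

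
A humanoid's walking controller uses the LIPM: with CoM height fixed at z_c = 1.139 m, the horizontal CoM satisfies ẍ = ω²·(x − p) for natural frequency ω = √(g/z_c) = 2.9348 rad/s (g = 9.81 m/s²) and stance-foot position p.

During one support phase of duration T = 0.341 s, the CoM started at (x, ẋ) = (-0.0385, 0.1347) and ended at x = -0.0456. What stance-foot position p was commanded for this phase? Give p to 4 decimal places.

p = 0.0738

ωT = 2.9348·0.341 = 1.000767; cosh(ωT) = 1.543982, sinh(ωT) = 1.176385
x(T) = p + (x₀−p)·cosh(ωT) + (ẋ₀/ω)·sinh(ωT) ⇒ p·(1 − cosh) = x(T) − x₀·cosh − (ẋ₀/ω)·sinh
numerator   = -0.0456 − (-0.0385)·1.543982 − (0.1347/2.9348)·1.176385 = -0.040150
denominator = 1 − 1.543982 = -0.543982
p = -0.040150 / -0.543982 = 0.0738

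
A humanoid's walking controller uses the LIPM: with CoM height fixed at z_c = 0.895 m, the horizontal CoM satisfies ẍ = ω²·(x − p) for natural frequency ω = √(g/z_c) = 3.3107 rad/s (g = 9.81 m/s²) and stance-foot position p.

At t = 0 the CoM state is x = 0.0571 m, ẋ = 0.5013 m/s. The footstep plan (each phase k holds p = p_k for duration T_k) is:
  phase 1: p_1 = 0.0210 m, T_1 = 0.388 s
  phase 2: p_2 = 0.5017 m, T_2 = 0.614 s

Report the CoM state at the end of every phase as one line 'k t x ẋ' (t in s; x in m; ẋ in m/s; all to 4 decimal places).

1 0.3880 0.3438 1.1744
2 1.0020 1.2195 2.5986

phase 1: p=0.0210, T=0.388, ωT=1.284552, cosh=1.944911, sinh=1.668136; start (x,ẋ)=(0.057100, 0.501300) → end (x,ẋ)=(0.343797, 1.174353)
phase 2: p=0.5017, T=0.614, ωT=2.032770, cosh=3.883089, sinh=3.752116; start (x,ẋ)=(0.343797, 1.174353) → end (x,ẋ)=(1.219480, 2.598631)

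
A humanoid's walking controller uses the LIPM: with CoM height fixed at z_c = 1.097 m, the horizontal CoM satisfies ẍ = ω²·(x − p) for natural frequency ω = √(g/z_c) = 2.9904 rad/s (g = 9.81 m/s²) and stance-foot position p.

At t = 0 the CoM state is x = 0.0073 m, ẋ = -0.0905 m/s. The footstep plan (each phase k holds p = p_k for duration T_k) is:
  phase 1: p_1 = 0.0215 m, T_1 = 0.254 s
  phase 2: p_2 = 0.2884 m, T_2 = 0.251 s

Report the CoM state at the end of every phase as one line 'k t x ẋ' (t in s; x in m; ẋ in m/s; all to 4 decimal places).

1 0.2540 -0.0223 -0.1533
2 0.5050 -0.1562 -0.9632

phase 1: p=0.0215, T=0.254, ωT=0.759562, cosh=1.302605, sinh=0.834734; start (x,ẋ)=(0.007300, -0.090500) → end (x,ẋ)=(-0.022259, -0.153332)
phase 2: p=0.2884, T=0.251, ωT=0.750590, cosh=1.295169, sinh=0.823081; start (x,ẋ)=(-0.022259, -0.153332) → end (x,ẋ)=(-0.156159, -0.963228)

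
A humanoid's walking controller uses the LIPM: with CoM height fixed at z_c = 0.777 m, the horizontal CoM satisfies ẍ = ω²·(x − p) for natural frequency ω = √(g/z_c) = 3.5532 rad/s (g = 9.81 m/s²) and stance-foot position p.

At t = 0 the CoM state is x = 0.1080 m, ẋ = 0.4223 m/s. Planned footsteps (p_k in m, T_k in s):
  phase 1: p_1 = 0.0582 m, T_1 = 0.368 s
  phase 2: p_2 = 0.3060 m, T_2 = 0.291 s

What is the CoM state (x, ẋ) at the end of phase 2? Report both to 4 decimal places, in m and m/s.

x = 0.7870, ẋ = 2.0456

phase 1: p=0.0582, T=0.368, ωT=1.307578, cosh=1.983841, sinh=1.713366; start (x,ẋ)=(0.108000, 0.422300) → end (x,ẋ)=(0.360630, 1.140955)
phase 2: p=0.3060, T=0.291, ωT=1.033981, cosh=1.583914, sinh=1.228326; start (x,ẋ)=(0.360630, 1.140955) → end (x,ẋ)=(0.786952, 2.045606)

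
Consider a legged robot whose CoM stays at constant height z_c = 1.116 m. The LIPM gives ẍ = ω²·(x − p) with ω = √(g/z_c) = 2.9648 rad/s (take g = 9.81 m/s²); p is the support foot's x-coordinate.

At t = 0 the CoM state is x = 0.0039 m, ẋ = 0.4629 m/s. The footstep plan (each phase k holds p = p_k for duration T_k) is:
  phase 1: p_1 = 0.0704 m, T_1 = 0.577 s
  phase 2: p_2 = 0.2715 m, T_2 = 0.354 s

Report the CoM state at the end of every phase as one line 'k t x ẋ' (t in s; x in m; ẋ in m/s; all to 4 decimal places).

phase 1: p=0.0704, T=0.577, ωT=1.710690, cosh=2.856758, sinh=2.676017; start (x,ẋ)=(0.003900, 0.462900) → end (x,ẋ)=(0.298237, 0.794792)
phase 2: p=0.2715, T=0.354, ωT=1.049539, cosh=1.603217, sinh=1.253118; start (x,ẋ)=(0.298237, 0.794792) → end (x,ẋ)=(0.650297, 1.373560)

1 0.5770 0.2982 0.7948
2 0.9310 0.6503 1.3736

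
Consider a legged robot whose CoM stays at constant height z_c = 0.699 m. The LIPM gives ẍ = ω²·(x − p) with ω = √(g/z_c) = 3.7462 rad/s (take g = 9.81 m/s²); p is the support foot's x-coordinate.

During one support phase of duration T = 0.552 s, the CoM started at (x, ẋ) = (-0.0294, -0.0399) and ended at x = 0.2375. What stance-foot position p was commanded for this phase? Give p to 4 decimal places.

p = -0.1316

ωT = 3.7462·0.552 = 2.067902; cosh(ωT) = 4.017334, sinh(ωT) = 3.890883
x(T) = p + (x₀−p)·cosh(ωT) + (ẋ₀/ω)·sinh(ωT) ⇒ p·(1 − cosh) = x(T) − x₀·cosh − (ẋ₀/ω)·sinh
numerator   = 0.2375 − (-0.0294)·4.017334 − (-0.0399/3.7462)·3.890883 = 0.397051
denominator = 1 − 4.017334 = -3.017334
p = 0.397051 / -3.017334 = -0.1316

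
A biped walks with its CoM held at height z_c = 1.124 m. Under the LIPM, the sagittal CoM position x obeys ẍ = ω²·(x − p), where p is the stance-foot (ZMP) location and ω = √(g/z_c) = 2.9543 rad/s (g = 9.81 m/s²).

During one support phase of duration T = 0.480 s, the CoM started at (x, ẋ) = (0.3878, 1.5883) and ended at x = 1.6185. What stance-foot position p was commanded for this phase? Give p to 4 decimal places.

p = 0.2311

ωT = 2.9543·0.480 = 1.418064; cosh(ωT) = 2.185651, sinh(ωT) = 1.943468
x(T) = p + (x₀−p)·cosh(ωT) + (ẋ₀/ω)·sinh(ωT) ⇒ p·(1 − cosh) = x(T) − x₀·cosh − (ẋ₀/ω)·sinh
numerator   = 1.6185 − (0.3878)·2.185651 − (1.5883/2.9543)·1.943468 = -0.273949
denominator = 1 − 2.185651 = -1.185651
p = -0.273949 / -1.185651 = 0.2311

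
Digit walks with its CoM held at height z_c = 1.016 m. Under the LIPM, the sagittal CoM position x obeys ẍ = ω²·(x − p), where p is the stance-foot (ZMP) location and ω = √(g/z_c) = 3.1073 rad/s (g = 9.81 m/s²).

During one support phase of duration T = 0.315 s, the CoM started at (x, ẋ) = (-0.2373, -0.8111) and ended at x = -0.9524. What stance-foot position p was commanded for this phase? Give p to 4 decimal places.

ωT = 3.1073·0.315 = 0.978800; cosh(ωT) = 1.518511, sinh(ωT) = 1.142749
x(T) = p + (x₀−p)·cosh(ωT) + (ẋ₀/ω)·sinh(ωT) ⇒ p·(1 − cosh) = x(T) − x₀·cosh − (ẋ₀/ω)·sinh
numerator   = -0.9524 − (-0.2373)·1.518511 − (-0.8111/3.1073)·1.142749 = -0.293765
denominator = 1 − 1.518511 = -0.518511
p = -0.293765 / -0.518511 = 0.5666

p = 0.5666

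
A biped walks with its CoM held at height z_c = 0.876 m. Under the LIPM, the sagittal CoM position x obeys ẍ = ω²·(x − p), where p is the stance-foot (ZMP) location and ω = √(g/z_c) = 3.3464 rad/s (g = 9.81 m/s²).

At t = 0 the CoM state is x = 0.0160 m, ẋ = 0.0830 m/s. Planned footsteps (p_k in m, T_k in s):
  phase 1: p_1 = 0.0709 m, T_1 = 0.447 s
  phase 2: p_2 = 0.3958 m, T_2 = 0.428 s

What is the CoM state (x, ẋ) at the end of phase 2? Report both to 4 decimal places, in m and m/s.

x = -0.6068, ẋ = -3.0811

phase 1: p=0.0709, T=0.447, ωT=1.495841, cosh=2.343574, sinh=2.119514; start (x,ẋ)=(0.016000, 0.083000) → end (x,ẋ)=(-0.005192, -0.194875)
phase 2: p=0.3958, T=0.428, ωT=1.432259, cosh=2.213460, sinh=1.974691; start (x,ẋ)=(-0.005192, -0.194875) → end (x,ẋ)=(-0.606775, -3.081147)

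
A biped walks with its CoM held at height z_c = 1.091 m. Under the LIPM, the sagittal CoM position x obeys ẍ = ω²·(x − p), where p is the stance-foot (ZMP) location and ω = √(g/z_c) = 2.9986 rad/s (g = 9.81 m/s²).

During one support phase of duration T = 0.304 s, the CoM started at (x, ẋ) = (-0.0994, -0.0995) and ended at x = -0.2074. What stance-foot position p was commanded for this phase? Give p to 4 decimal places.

p = 0.0655

ωT = 2.9986·0.304 = 0.911574; cosh(ωT) = 1.445064, sinh(ωT) = 1.043173
x(T) = p + (x₀−p)·cosh(ωT) + (ẋ₀/ω)·sinh(ωT) ⇒ p·(1 − cosh) = x(T) − x₀·cosh − (ẋ₀/ω)·sinh
numerator   = -0.2074 − (-0.0994)·1.445064 − (-0.0995/2.9986)·1.043173 = -0.029146
denominator = 1 − 1.445064 = -0.445064
p = -0.029146 / -0.445064 = 0.0655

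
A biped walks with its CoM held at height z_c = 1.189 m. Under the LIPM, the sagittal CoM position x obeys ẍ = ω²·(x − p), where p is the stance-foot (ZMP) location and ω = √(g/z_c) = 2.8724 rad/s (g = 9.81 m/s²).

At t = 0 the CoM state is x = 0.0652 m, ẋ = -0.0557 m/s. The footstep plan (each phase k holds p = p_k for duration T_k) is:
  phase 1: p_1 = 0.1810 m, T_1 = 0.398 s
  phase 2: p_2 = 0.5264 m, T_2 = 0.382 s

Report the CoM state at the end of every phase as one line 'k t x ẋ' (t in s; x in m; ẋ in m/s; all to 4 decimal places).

1 0.3980 -0.0464 -0.5649
2 0.7800 -0.6890 -3.1306

phase 1: p=0.1810, T=0.398, ωT=1.143215, cosh=1.727815, sinh=1.409023; start (x,ẋ)=(0.065200, -0.055700) → end (x,ẋ)=(-0.046404, -0.564914)
phase 2: p=0.5264, T=0.382, ωT=1.097257, cosh=1.664861, sinh=1.331075; start (x,ẋ)=(-0.046404, -0.564914) → end (x,ẋ)=(-0.689021, -3.130551)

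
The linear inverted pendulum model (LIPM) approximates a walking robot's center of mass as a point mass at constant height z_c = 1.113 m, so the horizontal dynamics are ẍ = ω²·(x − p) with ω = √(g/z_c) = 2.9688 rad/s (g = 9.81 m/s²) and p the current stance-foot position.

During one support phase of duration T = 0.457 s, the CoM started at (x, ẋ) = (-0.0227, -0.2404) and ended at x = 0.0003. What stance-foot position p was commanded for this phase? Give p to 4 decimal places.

ωT = 2.9688·0.457 = 1.356742; cosh(ωT) = 2.070509, sinh(ωT) = 1.813010
x(T) = p + (x₀−p)·cosh(ωT) + (ẋ₀/ω)·sinh(ωT) ⇒ p·(1 − cosh) = x(T) − x₀·cosh − (ẋ₀/ω)·sinh
numerator   = 0.0003 − (-0.0227)·2.070509 − (-0.2404/2.9688)·1.813010 = 0.194110
denominator = 1 − 2.070509 = -1.070509
p = 0.194110 / -1.070509 = -0.1813

p = -0.1813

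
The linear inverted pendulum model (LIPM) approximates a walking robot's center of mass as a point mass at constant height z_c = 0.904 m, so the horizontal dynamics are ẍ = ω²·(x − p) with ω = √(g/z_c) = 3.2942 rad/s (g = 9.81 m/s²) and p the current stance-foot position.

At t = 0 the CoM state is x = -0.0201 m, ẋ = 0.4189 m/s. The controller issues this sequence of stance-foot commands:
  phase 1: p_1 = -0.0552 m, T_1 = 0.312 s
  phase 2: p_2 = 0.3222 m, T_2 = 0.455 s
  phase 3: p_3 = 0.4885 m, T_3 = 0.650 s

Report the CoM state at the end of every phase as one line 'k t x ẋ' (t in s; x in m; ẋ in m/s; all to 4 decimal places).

phase 1: p=-0.0552, T=0.312, ωT=1.027790, cosh=1.576340, sinh=1.218543; start (x,ẋ)=(-0.020100, 0.418900) → end (x,ẋ)=(0.155083, 0.801225)
phase 2: p=0.3222, T=0.455, ωT=1.498861, cosh=2.349986, sinh=2.126601; start (x,ẋ)=(0.155083, 0.801225) → end (x,ẋ)=(0.446716, 0.712137)
phase 3: p=0.4885, T=0.650, ωT=2.141230, cosh=4.313704, sinh=4.196194; start (x,ẋ)=(0.446716, 0.712137) → end (x,ẋ)=(1.215383, 2.494357)

1 0.3120 0.1551 0.8012
2 0.7670 0.4467 0.7121
3 1.4170 1.2154 2.4944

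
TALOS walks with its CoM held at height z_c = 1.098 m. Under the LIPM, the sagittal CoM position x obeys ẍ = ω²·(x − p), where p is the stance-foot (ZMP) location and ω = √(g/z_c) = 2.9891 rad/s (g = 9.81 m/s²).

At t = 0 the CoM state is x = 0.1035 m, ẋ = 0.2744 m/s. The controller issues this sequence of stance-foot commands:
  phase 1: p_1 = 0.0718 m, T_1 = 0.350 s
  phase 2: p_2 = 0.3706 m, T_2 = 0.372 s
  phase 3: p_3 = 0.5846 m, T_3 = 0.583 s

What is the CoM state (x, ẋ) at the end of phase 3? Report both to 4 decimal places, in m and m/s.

x = 0.4037, ẋ = -0.3736

phase 1: p=0.0718, T=0.350, ωT=1.046185, cosh=1.599023, sinh=1.247747; start (x,ẋ)=(0.103500, 0.274400) → end (x,ẋ)=(0.237032, 0.557001)
phase 2: p=0.3706, T=0.372, ωT=1.111945, cosh=1.684593, sinh=1.355674; start (x,ẋ)=(0.237032, 0.557001) → end (x,ẋ)=(0.398215, 0.397072)
phase 3: p=0.5846, T=0.583, ωT=1.742645, cosh=2.943746, sinh=2.768689; start (x,ẋ)=(0.398215, 0.397072) → end (x,ẋ)=(0.403723, -0.373621)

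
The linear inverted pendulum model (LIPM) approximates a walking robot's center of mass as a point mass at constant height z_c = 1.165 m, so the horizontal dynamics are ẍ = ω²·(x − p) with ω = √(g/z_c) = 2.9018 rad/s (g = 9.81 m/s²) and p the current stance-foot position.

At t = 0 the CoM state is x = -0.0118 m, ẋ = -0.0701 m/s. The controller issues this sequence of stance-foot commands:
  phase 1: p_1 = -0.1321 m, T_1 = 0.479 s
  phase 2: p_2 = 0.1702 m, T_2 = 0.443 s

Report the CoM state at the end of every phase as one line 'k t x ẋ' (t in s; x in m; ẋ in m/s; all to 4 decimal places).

1 0.4790 0.0789 0.5078
2 0.9220 0.2847 0.5459

phase 1: p=-0.1321, T=0.479, ωT=1.389962, cosh=2.131892, sinh=1.882807; start (x,ẋ)=(-0.011800, -0.070100) → end (x,ẋ)=(0.078883, 0.507817)
phase 2: p=0.1702, T=0.443, ωT=1.285497, cosh=1.946490, sinh=1.669977; start (x,ẋ)=(0.078883, 0.507817) → end (x,ẋ)=(0.284699, 0.545943)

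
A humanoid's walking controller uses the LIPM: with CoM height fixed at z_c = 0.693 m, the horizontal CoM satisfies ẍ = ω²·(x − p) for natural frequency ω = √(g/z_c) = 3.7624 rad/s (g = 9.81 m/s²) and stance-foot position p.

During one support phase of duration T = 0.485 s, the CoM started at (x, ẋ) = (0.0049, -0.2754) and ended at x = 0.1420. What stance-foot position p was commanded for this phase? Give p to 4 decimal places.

ωT = 3.7624·0.485 = 1.824764; cosh(ωT) = 3.181294, sinh(ωT) = 3.020038
x(T) = p + (x₀−p)·cosh(ωT) + (ẋ₀/ω)·sinh(ωT) ⇒ p·(1 − cosh) = x(T) − x₀·cosh − (ẋ₀/ω)·sinh
numerator   = 0.1420 − (0.0049)·3.181294 − (-0.2754/3.7624)·3.020038 = 0.347472
denominator = 1 − 3.181294 = -2.181294
p = 0.347472 / -2.181294 = -0.1593

p = -0.1593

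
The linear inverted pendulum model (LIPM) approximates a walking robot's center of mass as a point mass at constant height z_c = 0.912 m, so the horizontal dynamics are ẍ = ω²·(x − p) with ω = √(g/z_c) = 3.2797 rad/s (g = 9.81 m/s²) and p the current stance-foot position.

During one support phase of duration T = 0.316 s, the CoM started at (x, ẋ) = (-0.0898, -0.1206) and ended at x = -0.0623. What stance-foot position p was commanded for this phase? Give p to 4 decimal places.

ωT = 3.2797·0.316 = 1.036385; cosh(ωT) = 1.586872, sinh(ωT) = 1.232137
x(T) = p + (x₀−p)·cosh(ωT) + (ẋ₀/ω)·sinh(ωT) ⇒ p·(1 − cosh) = x(T) − x₀·cosh − (ẋ₀/ω)·sinh
numerator   = -0.0623 − (-0.0898)·1.586872 − (-0.1206/3.2797)·1.232137 = 0.125509
denominator = 1 − 1.586872 = -0.586872
p = 0.125509 / -0.586872 = -0.2139

p = -0.2139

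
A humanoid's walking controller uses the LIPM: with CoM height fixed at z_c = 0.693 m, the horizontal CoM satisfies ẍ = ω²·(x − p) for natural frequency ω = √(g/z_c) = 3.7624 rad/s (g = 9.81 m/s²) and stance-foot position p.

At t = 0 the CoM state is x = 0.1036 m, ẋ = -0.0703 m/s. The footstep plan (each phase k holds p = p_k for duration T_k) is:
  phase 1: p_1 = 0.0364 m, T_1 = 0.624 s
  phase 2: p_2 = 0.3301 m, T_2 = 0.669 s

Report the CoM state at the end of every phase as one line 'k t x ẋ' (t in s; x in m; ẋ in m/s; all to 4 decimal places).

phase 1: p=0.0364, T=0.624, ωT=2.347738, cosh=5.278730, sinh=5.183144; start (x,ẋ)=(0.103600, -0.070300) → end (x,ẋ)=(0.294284, 0.939377)
phase 2: p=0.3301, T=0.669, ωT=2.517046, cosh=6.236315, sinh=6.155617; start (x,ẋ)=(0.294284, 0.939377) → end (x,ẋ)=(1.643644, 5.028758)

1 0.6240 0.2943 0.9394
2 1.2930 1.6436 5.0288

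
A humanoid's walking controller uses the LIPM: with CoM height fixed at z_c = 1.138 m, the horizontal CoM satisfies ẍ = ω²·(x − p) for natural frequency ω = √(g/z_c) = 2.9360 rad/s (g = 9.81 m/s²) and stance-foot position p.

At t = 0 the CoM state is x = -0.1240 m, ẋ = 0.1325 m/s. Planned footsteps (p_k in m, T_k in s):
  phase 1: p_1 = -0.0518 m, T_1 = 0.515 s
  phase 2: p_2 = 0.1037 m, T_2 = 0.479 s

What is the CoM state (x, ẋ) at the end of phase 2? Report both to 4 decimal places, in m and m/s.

phase 1: p=-0.0518, T=0.515, ωT=1.512040, cosh=2.378217, sinh=2.157757; start (x,ẋ)=(-0.124000, 0.132500) → end (x,ẋ)=(-0.126129, -0.142286)
phase 2: p=0.1037, T=0.479, ωT=1.406344, cosh=2.163023, sinh=1.917985; start (x,ẋ)=(-0.126129, -0.142286) → end (x,ẋ)=(-0.486376, -1.601981)

x = -0.4864, ẋ = -1.6020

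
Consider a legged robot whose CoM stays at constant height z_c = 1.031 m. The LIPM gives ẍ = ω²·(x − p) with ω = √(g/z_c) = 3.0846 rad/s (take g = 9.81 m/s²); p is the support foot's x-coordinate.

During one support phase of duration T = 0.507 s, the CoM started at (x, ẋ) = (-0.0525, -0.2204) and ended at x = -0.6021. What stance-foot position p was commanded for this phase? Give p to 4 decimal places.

ωT = 3.0846·0.507 = 1.563892; cosh(ωT) = 2.493350, sinh(ωT) = 2.284030
x(T) = p + (x₀−p)·cosh(ωT) + (ẋ₀/ω)·sinh(ωT) ⇒ p·(1 − cosh) = x(T) − x₀·cosh − (ẋ₀/ω)·sinh
numerator   = -0.6021 − (-0.0525)·2.493350 − (-0.2204/3.0846)·2.284030 = -0.308001
denominator = 1 − 2.493350 = -1.493350
p = -0.308001 / -1.493350 = 0.2062

p = 0.2062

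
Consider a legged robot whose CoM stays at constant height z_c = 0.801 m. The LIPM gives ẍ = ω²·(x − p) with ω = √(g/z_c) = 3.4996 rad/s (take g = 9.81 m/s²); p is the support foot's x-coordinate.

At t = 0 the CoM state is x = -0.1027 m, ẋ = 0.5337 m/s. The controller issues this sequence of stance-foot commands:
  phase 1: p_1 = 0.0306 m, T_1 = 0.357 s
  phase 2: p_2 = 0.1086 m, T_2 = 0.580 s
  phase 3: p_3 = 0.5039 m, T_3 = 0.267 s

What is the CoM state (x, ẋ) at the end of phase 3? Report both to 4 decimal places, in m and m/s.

phase 1: p=0.0306, T=0.357, ωT=1.249357, cosh=1.887395, sinh=1.600706; start (x,ẋ)=(-0.102700, 0.533700) → end (x,ẋ)=(0.023123, 0.260579)
phase 2: p=0.1086, T=0.580, ωT=2.029768, cosh=3.871843, sinh=3.740477; start (x,ẋ)=(0.023123, 0.260579) → end (x,ẋ)=(0.056160, -0.109990)
phase 3: p=0.5039, T=0.267, ωT=0.934393, cosh=1.469246, sinh=1.076422; start (x,ẋ)=(0.056160, -0.109990) → end (x,ẋ)=(-0.187771, -1.848258)

x = -0.1878, ẋ = -1.8483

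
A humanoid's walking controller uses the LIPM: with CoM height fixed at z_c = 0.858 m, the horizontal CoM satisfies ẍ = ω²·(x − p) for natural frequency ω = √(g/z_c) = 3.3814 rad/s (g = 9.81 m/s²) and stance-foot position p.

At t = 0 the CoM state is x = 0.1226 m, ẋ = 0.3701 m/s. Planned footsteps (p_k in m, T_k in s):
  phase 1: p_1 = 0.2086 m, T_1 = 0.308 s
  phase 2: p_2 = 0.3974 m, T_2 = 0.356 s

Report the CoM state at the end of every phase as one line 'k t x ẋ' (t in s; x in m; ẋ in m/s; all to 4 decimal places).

phase 1: p=0.2086, T=0.308, ωT=1.041471, cosh=1.593159, sinh=1.240224; start (x,ẋ)=(0.122600, 0.370100) → end (x,ẋ)=(0.207333, 0.228971)
phase 2: p=0.3974, T=0.356, ωT=1.203778, cosh=1.816372, sinh=1.516314; start (x,ẋ)=(0.207333, 0.228971) → end (x,ẋ)=(0.154844, -0.558628)

1 0.3080 0.2073 0.2290
2 0.6640 0.1548 -0.5586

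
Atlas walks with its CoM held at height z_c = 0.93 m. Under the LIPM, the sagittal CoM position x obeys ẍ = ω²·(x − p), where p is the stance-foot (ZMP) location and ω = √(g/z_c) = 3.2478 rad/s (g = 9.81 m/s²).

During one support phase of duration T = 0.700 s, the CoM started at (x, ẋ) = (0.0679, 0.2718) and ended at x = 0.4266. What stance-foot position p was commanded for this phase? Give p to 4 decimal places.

ωT = 3.2478·0.700 = 2.273460; cosh(ωT) = 4.907952, sinh(ωT) = 4.804997
x(T) = p + (x₀−p)·cosh(ωT) + (ẋ₀/ω)·sinh(ωT) ⇒ p·(1 − cosh) = x(T) − x₀·cosh − (ẋ₀/ω)·sinh
numerator   = 0.4266 − (0.0679)·4.907952 − (0.2718/3.2478)·4.804997 = -0.308768
denominator = 1 − 4.907952 = -3.907952
p = -0.308768 / -3.907952 = 0.0790

p = 0.0790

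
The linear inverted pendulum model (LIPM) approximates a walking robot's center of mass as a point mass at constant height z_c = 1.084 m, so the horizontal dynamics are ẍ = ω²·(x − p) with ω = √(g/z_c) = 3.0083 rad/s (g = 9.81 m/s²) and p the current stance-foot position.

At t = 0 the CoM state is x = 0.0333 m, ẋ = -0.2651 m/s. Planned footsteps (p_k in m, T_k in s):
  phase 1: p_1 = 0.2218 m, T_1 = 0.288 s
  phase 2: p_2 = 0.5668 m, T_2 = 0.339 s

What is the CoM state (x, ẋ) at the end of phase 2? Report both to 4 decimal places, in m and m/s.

phase 1: p=0.2218, T=0.288, ωT=0.866390, cosh=1.399389, sinh=0.978922; start (x,ẋ)=(0.033300, -0.265100) → end (x,ẋ)=(-0.128250, -0.926090)
phase 2: p=0.5668, T=0.339, ωT=1.019814, cosh=1.566670, sinh=1.206008; start (x,ẋ)=(-0.128250, -0.926090) → end (x,ẋ)=(-0.893378, -3.972543)

x = -0.8934, ẋ = -3.9725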